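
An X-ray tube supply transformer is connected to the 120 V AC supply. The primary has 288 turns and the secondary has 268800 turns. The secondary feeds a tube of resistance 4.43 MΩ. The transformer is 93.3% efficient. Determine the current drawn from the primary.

V_s = 120 × 268800/288 = 112000 V.
I_s = V_s/R = 112000/(4.43×10^6) = 0.025282 A.
P_out = V_s I_s = 112000 × 0.025282 = 2831.6 W.
P_in = P_out/η = 2831.6/0.933 = 3034.9 W.
I_p = P_in/V_p = 3034.9/120 = 25.3 A.

I_p ≈ 25.3 A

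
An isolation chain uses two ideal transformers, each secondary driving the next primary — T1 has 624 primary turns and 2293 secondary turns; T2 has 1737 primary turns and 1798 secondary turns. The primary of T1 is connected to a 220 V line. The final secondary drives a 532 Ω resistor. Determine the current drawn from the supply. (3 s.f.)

Secondary of T1: V = 220.00 × 2293/624 = 808.43 V.
Secondary of T2: V = 808.43 × 1798/1737 = 836.82 V.
I_load = 836.82/532 = 1.5730 A, so P_out = 836.82 × 1.5730 = 1316.3 W.
All ideal ⇒ P_in = P_out, so I_supply = 1316.3/220 = 5.98 A.

I_supply ≈ 5.98 A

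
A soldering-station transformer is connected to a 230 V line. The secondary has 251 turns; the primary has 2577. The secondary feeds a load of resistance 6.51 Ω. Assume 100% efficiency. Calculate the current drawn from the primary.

V_s = V_p × N_s/N_p = 230 × 251/2577 = 22.402 V.
I_s = V_s/R = 22.402/6.51 = 3.4412 A.
For an ideal transformer I_p N_p = I_s N_s, so I_p = 3.4412 × 251/2577 = 0.335 A.

I_p ≈ 0.335 A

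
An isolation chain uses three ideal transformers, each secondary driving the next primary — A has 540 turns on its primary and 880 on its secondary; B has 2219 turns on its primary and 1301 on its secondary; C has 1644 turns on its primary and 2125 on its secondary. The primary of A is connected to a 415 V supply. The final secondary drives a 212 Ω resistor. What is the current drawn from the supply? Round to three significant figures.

Secondary of A: V = 415.00 × 880/540 = 676.30 V.
Secondary of B: V = 676.30 × 1301/2219 = 396.51 V.
Secondary of C: V = 396.51 × 2125/1644 = 512.52 V.
I_load = 512.52/212 = 2.4176 A, so P_out = 512.52 × 2.4176 = 1239.1 W.
All ideal ⇒ P_in = P_out, so I_supply = 1239.1/415 = 2.99 A.

I_supply ≈ 2.99 A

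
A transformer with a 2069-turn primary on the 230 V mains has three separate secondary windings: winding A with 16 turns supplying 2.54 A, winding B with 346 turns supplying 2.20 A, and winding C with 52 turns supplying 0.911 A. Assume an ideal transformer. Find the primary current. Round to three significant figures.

V_A = 230 × 16/2069 = 1.7786 V; V_B = 230 × 346/2069 = 38.463 V; V_C = 230 × 52/2069 = 5.7806 V.
P_out = V_A I_A + V_B I_B + V_C I_C = 1.7786×2.54 + 38.463×2.20 + 5.7806×0.911 = 4.5177 + 84.619 + 5.2661 = 94.402 W.
Ideal ⇒ P_in = P_out, so I_p = P_out/V_p = 94.402/230 = 0.410 A.

I_p ≈ 0.410 A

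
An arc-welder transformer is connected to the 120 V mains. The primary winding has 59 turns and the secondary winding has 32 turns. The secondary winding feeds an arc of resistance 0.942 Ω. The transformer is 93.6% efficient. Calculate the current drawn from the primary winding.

I_p ≈ 40.0 A

V_s = 120 × 32/59 = 65.085 V.
I_s = V_s/R = 65.085/0.942 = 69.092 A.
P_out = V_s I_s = 65.085 × 69.092 = 4496.8 W.
P_in = P_out/η = 4496.8/0.936 = 4804.3 W.
I_p = P_in/V_p = 4804.3/120 = 40.0 A.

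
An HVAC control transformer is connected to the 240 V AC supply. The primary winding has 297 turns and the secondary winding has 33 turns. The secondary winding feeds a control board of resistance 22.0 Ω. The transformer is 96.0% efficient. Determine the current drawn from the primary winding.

V_s = 240 × 33/297 = 26.667 V.
I_s = V_s/R = 26.667/22.0 = 1.2121 A.
P_out = V_s I_s = 26.667 × 1.2121 = 32.323 W.
P_in = P_out/η = 32.323/0.960 = 33.670 W.
I_p = P_in/V_p = 33.670/240 = 0.140 A.

I_p ≈ 0.140 A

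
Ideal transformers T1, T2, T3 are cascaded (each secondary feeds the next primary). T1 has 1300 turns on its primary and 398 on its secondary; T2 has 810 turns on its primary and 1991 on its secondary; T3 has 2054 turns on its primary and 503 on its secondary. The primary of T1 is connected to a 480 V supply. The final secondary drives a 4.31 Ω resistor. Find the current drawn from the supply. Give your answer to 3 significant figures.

After T1: V = 480.00 × 398/1300 = 146.95 V.
After T2: V = 146.95 × 1991/810 = 361.22 V.
After T3: V = 361.22 × 503/2054 = 88.458 V.
I_load = 88.458/4.31 = 20.524 A, so P_out = 88.458 × 20.524 = 1815.5 W.
All ideal ⇒ P_in = P_out, so I_supply = 1815.5/480 = 3.78 A.

I_supply ≈ 3.78 A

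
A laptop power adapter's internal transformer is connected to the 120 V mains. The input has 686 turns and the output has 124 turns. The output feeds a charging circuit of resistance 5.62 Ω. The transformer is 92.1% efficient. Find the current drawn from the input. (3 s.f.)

V_out = 120 × 124/686 = 21.691 V.
I_out = V_out/R = 21.691/5.62 = 3.8596 A.
P_out = V_out I_out = 21.691 × 3.8596 = 83.718 W.
P_in = P_out/η = 83.718/0.921 = 90.900 W.
I_in = P_in/V_in = 90.900/120 = 0.757 A.

I_in ≈ 0.757 A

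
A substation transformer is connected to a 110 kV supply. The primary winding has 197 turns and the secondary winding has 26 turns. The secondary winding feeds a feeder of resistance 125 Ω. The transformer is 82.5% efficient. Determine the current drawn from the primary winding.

V_s = 110000 × 26/197 = 14518 V.
I_s = V_s/R = 14518/125 = 116.14 A.
P_out = V_s I_s = 14518 × 116.14 = 1.6861×10^6 W.
P_in = P_out/η = 1.6861×10^6/0.825 = 2.0438×10^6 W.
I_p = P_in/V_p = 2.0438×10^6/110000 = 18.6 A.

I_p ≈ 18.6 A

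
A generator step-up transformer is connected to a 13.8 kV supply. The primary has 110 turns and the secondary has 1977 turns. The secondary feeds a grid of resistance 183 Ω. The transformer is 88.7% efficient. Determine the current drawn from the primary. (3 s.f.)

I_p ≈ 27500 A

V_s = 13800 × 1977/110 = 248020 V.
I_s = V_s/R = 248020/183 = 1355.3 A.
P_out = V_s I_s = 248020 × 1355.3 = 3.3615×10^8 W.
P_in = P_out/η = 3.3615×10^8/0.887 = 3.7898×10^8 W.
I_p = P_in/V_p = 3.7898×10^8/13800 = 27500 A.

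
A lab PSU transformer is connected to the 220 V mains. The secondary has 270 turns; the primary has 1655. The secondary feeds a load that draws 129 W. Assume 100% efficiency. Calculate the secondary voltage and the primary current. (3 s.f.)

V_s = V_p × N_s/N_p = 220 × 270/1655 = 35.891 V.
I_s = P/V_s = 129/35.891 = 3.5942 A.
I_p = I_s × N_s/N_p = 3.5942 × 270/1655 = 0.586 A.

V_s ≈ 35.9 V, I_p ≈ 0.586 A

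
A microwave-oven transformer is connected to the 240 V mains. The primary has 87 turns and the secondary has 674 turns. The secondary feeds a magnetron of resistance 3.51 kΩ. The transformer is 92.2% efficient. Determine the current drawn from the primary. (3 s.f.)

V_s = 240 × 674/87 = 1859.3 V.
I_s = V_s/R = 1859.3/3510 = 0.52972 A.
P_out = V_s I_s = 1859.3 × 0.52972 = 984.91 W.
P_in = P_out/η = 984.91/0.922 = 1068.2 W.
I_p = P_in/V_p = 1068.2/240 = 4.45 A.

I_p ≈ 4.45 A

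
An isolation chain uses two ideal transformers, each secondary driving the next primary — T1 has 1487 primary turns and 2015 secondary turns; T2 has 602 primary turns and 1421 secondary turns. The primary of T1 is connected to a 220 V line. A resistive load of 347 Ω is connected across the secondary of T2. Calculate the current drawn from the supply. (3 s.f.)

Secondary of T1: V = 220.00 × 2015/1487 = 298.12 V.
Secondary of T2: V = 298.12 × 1421/602 = 703.69 V.
I_load = 703.69/347 = 2.0279 A, so P_out = 703.69 × 2.0279 = 1427.1 W.
All ideal ⇒ P_in = P_out, so I_supply = 1427.1/220 = 6.49 A.

I_supply ≈ 6.49 A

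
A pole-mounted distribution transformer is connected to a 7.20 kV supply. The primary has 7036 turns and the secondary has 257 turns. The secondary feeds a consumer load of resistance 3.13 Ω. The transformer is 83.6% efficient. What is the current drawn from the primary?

I_p ≈ 3.67 A

V_s = 7200 × 257/7036 = 262.99 V.
I_s = V_s/R = 262.99/3.13 = 84.022 A.
P_out = V_s I_s = 262.99 × 84.022 = 22097 W.
P_in = P_out/η = 22097/0.836 = 26432 W.
I_p = P_in/V_p = 26432/7200 = 3.67 A.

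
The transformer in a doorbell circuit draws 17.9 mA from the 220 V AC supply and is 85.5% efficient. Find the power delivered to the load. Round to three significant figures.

P_out ≈ 3.37 W

P_in = V_p I_p = 220 × 0.0179 = 3.9380 W.
P_out = η P_in = 0.855 × 3.9380 = 3.37 W.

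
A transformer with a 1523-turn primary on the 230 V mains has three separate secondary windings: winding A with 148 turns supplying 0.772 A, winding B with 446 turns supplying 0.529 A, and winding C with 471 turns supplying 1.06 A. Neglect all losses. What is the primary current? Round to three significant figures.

I_p ≈ 0.558 A

V_A = 230 × 148/1523 = 22.351 V; V_B = 230 × 446/1523 = 67.354 V; V_C = 230 × 471/1523 = 71.129 V.
P_out = V_A I_A + V_B I_B + V_C I_C = 22.351×0.772 + 67.354×0.529 + 71.129×1.06 = 17.255 + 35.630 + 75.397 = 128.28 W.
Ideal ⇒ P_in = P_out, so I_p = P_out/V_p = 128.28/230 = 0.558 A.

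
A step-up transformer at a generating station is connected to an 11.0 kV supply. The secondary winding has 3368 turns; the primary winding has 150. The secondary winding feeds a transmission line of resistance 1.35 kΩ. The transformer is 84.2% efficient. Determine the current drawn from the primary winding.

I_p ≈ 4880 A

V_s = 11000 × 3368/150 = 246990 V.
I_s = V_s/R = 246990/1350 = 182.95 A.
P_out = V_s I_s = 246990 × 182.95 = 4.5187×10^7 W.
P_in = P_out/η = 4.5187×10^7/0.842 = 5.3666×10^7 W.
I_p = P_in/V_p = 5.3666×10^7/11000 = 4880 A.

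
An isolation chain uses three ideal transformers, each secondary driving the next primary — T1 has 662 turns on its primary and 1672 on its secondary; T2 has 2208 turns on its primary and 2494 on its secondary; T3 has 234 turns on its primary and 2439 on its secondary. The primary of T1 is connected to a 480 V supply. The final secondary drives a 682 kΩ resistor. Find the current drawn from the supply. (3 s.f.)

I_supply ≈ 0.622 A

Secondary of T1: V = 480.00 × 1672/662 = 1212.3 V.
Secondary of T2: V = 1212.3 × 2494/2208 = 1369.4 V.
Secondary of T3: V = 1369.4 × 2439/234 = 14273 V.
I_load = 14273/682000 = 0.020928 A, so P_out = 14273 × 0.020928 = 298.70 W.
All ideal ⇒ P_in = P_out, so I_supply = 298.70/480 = 0.622 A.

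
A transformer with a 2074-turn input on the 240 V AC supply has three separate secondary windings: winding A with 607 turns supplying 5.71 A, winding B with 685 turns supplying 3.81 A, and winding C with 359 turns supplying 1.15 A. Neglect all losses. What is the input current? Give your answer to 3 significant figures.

V_A = 240 × 607/2074 = 70.241 V; V_B = 240 × 685/2074 = 79.267 V; V_C = 240 × 359/2074 = 41.543 V.
P_out = V_A I_A + V_B I_B + V_C I_C = 70.241×5.71 + 79.267×3.81 + 41.543×1.15 = 401.08 + 302.01 + 47.774 = 750.86 W.
Ideal ⇒ P_in = P_out, so I_in = P_out/V_in = 750.86/240 = 3.13 A.

I_in ≈ 3.13 A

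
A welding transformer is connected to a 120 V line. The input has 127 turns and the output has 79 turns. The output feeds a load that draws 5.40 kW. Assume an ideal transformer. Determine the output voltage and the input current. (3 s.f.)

V_out = V_in × N_out/N_in = 120 × 79/127 = 74.646 V.
I_out = P/V_out = 5400/74.646 = 72.342 A.
I_in = I_out × N_out/N_in = 72.342 × 79/127 = 45.0 A.

V_out ≈ 74.6 V, I_in ≈ 45.0 A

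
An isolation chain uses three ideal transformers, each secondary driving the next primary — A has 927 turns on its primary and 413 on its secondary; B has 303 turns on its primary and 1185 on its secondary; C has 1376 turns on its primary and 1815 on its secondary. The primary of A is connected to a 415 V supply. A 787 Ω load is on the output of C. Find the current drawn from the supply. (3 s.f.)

After A: V = 415.00 × 413/927 = 184.89 V.
After B: V = 184.89 × 1185/303 = 723.09 V.
After C: V = 723.09 × 1815/1376 = 953.79 V.
I_load = 953.79/787 = 1.2119 A, so P_out = 953.79 × 1.2119 = 1155.9 W.
All ideal ⇒ P_in = P_out, so I_supply = 1155.9/415 = 2.79 A.

I_supply ≈ 2.79 A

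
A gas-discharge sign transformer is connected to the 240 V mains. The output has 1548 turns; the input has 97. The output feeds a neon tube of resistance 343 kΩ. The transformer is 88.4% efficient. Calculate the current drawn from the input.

V_out = 240 × 1548/97 = 3830.1 V.
I_out = V_out/R = 3830.1/343000 = 0.011166 A.
P_out = V_out I_out = 3830.1 × 0.011166 = 42.769 W.
P_in = P_out/η = 42.769/0.884 = 48.381 W.
I_in = P_in/V_in = 48.381/240 = 0.202 A.

I_in ≈ 0.202 A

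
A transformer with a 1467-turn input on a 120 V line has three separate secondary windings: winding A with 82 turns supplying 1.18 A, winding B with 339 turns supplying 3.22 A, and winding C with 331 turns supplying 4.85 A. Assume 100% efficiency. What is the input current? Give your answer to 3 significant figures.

I_in ≈ 1.90 A

V_A = 120 × 82/1467 = 6.7076 V; V_B = 120 × 339/1467 = 27.730 V; V_C = 120 × 331/1467 = 27.076 V.
P_out = V_A I_A + V_B I_B + V_C I_C = 6.7076×1.18 + 27.730×3.22 + 27.076×4.85 = 7.9149 + 89.291 + 131.32 = 228.52 W.
Ideal ⇒ P_in = P_out, so I_in = P_out/V_in = 228.52/120 = 1.90 A.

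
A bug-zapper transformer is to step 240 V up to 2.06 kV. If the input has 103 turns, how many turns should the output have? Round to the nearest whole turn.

N_out/N_in = V_out/V_in, so N_out = 103 × 2060/240 = 884.1 ≈ 884 turns.

N_out = 884 turns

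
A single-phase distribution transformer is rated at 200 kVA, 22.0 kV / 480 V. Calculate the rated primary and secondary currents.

I_p = S/V_p = 200000/22000 = 9.09 A.
I_s = S/V_s = 200000/480 = 417 A.

I_p ≈ 9.09 A, I_s ≈ 417 A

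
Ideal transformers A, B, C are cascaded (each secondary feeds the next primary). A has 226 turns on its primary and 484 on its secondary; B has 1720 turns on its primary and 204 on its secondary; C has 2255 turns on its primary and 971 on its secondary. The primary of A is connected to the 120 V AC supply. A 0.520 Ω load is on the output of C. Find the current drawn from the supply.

After A: V = 120.00 × 484/226 = 256.99 V.
After B: V = 256.99 × 204/1720 = 30.480 V.
After C: V = 30.480 × 971/2255 = 13.125 V.
I_load = 13.125/0.520 = 25.240 A, so P_out = 13.125 × 25.240 = 331.27 W.
All ideal ⇒ P_in = P_out, so I_supply = 331.27/120 = 2.76 A.

I_supply ≈ 2.76 A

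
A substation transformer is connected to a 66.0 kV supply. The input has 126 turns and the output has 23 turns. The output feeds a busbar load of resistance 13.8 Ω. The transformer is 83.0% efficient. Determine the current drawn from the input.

I_in ≈ 192 A

V_out = 66000 × 23/126 = 12048 V.
I_out = V_out/R = 12048/13.8 = 873.02 A.
P_out = V_out I_out = 12048 × 873.02 = 1.0518×10^7 W.
P_in = P_out/η = 1.0518×10^7/0.830 = 1.2672×10^7 W.
I_in = P_in/V_in = 1.2672×10^7/66000 = 192 A.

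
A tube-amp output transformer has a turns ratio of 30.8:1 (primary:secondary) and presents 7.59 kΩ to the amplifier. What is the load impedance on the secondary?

Z_s = Z_p/(N_p/N_s)² = 7590/30.8² = 8.00 Ω.

Z_s ≈ 8.00 Ω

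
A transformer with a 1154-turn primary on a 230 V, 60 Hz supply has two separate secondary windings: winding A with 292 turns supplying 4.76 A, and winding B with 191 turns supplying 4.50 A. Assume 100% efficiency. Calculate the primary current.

V_A = 230 × 292/1154 = 58.198 V; V_B = 230 × 191/1154 = 38.068 V.
P_out = V_A I_A + V_B I_B = 58.198×4.76 + 38.068×4.50 = 277.02 + 171.30 = 448.32 W.
Ideal ⇒ P_in = P_out, so I_p = P_out/V_p = 448.32/230 = 1.95 A.

I_p ≈ 1.95 A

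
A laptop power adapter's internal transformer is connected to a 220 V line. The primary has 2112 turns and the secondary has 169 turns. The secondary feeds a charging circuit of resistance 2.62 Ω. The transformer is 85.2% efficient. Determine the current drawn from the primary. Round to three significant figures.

I_p ≈ 0.631 A

V_s = 220 × 169/2112 = 17.604 V.
I_s = V_s/R = 17.604/2.62 = 6.7191 A.
P_out = V_s I_s = 17.604 × 6.7191 = 118.28 W.
P_in = P_out/η = 118.28/0.852 = 138.83 W.
I_p = P_in/V_p = 138.83/220 = 0.631 A.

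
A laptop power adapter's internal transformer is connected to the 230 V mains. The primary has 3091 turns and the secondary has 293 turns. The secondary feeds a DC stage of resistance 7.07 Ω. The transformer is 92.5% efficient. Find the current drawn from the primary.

V_s = 230 × 293/3091 = 21.802 V.
I_s = V_s/R = 21.802/7.07 = 3.0837 A.
P_out = V_s I_s = 21.802 × 3.0837 = 67.232 W.
P_in = P_out/η = 67.232/0.925 = 72.683 W.
I_p = P_in/V_p = 72.683/230 = 0.316 A.

I_p ≈ 0.316 A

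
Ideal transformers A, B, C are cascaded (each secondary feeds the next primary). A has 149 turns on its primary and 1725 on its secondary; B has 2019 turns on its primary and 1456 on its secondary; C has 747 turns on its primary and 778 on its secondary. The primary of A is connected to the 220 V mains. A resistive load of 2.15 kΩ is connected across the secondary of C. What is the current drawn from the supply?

I_supply ≈ 7.74 A

After A: V = 220.00 × 1725/149 = 2547.0 V.
After B: V = 2547.0 × 1456/2019 = 1836.8 V.
After C: V = 1836.8 × 778/747 = 1913.0 V.
I_load = 1913.0/2150 = 0.88976 A, so P_out = 1913.0 × 0.88976 = 1702.1 W.
All ideal ⇒ P_in = P_out, so I_supply = 1702.1/220 = 7.74 A.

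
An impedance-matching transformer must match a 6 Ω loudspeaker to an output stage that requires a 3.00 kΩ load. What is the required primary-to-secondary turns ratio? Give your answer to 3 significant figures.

N_p/N_s ≈ 22.4

Z_p/Z_s = (N_p/N_s)², so N_p/N_s = √(3000/6) = √500 = 22.4.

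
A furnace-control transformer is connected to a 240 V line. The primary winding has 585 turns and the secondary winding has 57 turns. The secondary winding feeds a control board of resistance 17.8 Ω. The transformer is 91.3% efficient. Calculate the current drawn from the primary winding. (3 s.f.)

I_p ≈ 0.140 A

V_s = 240 × 57/585 = 23.385 V.
I_s = V_s/R = 23.385/17.8 = 1.3137 A.
P_out = V_s I_s = 23.385 × 1.3137 = 30.721 W.
P_in = P_out/η = 30.721/0.913 = 33.649 W.
I_p = P_in/V_p = 33.649/240 = 0.140 A.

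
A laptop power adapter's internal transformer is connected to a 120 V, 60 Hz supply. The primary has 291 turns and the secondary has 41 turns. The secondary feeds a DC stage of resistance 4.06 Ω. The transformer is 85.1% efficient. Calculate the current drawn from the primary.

V_s = 120 × 41/291 = 16.907 V.
I_s = V_s/R = 16.907/4.06 = 4.1643 A.
P_out = V_s I_s = 16.907 × 4.1643 = 70.407 W.
P_in = P_out/η = 70.407/0.851 = 82.735 W.
I_p = P_in/V_p = 82.735/120 = 0.689 A.

I_p ≈ 0.689 A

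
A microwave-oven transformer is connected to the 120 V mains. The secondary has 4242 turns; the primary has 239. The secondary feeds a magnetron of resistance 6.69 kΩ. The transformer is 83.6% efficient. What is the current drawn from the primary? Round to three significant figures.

I_p ≈ 6.76 A

V_s = 120 × 4242/239 = 2129.9 V.
I_s = V_s/R = 2129.9/6690 = 0.31837 A.
P_out = V_s I_s = 2129.9 × 0.31837 = 678.08 W.
P_in = P_out/η = 678.08/0.836 = 811.10 W.
I_p = P_in/V_p = 811.10/120 = 6.76 A.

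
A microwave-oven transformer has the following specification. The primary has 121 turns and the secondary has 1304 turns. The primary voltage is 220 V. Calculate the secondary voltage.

V_s/V_p = N_s/N_p, so V_s = 220 × 1304/121 = 2370 V.

V_s ≈ 2370 V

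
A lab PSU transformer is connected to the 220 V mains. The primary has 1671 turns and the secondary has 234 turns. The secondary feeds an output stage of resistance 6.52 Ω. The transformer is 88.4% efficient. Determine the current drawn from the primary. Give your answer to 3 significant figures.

I_p ≈ 0.749 A

V_s = 220 × 234/1671 = 30.808 V.
I_s = V_s/R = 30.808/6.52 = 4.7251 A.
P_out = V_s I_s = 30.808 × 4.7251 = 145.57 W.
P_in = P_out/η = 145.57/0.884 = 164.67 W.
I_p = P_in/V_p = 164.67/220 = 0.749 A.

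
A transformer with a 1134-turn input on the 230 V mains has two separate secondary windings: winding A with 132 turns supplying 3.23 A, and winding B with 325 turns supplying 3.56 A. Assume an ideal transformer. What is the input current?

V_A = 230 × 132/1134 = 26.772 V; V_B = 230 × 325/1134 = 65.917 V.
P_out = V_A I_A + V_B I_B = 26.772×3.23 + 65.917×3.56 = 86.475 + 234.66 = 321.14 W.
Ideal ⇒ P_in = P_out, so I_in = P_out/V_in = 321.14/230 = 1.40 A.

I_in ≈ 1.40 A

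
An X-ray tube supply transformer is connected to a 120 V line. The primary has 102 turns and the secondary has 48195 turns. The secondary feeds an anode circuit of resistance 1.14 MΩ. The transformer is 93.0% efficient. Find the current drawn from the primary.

V_s = 120 × 48195/102 = 56700 V.
I_s = V_s/R = 56700/(1.14×10^6) = 0.049737 A.
P_out = V_s I_s = 56700 × 0.049737 = 2820.1 W.
P_in = P_out/η = 2820.1/0.930 = 3032.3 W.
I_p = P_in/V_p = 3032.3/120 = 25.3 A.

I_p ≈ 25.3 A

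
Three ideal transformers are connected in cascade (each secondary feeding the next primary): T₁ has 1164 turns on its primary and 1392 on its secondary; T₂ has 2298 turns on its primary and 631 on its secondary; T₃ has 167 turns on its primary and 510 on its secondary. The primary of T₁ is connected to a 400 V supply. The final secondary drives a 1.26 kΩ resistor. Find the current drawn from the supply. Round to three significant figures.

Secondary of T₁: V = 400.00 × 1392/1164 = 478.35 V.
Secondary of T₂: V = 478.35 × 631/2298 = 131.35 V.
Secondary of T₃: V = 131.35 × 510/167 = 401.12 V.
I_load = 401.12/1260 = 0.31835 A, so P_out = 401.12 × 0.31835 = 127.70 W.
All ideal ⇒ P_in = P_out, so I_supply = 127.70/400 = 0.319 A.

I_supply ≈ 0.319 A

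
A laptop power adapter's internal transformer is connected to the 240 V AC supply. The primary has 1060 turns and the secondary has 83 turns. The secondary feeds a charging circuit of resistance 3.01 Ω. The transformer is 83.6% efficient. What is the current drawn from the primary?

I_p ≈ 0.585 A

V_s = 240 × 83/1060 = 18.792 V.
I_s = V_s/R = 18.792/3.01 = 6.2433 A.
P_out = V_s I_s = 18.792 × 6.2433 = 117.33 W.
P_in = P_out/η = 117.33/0.836 = 140.34 W.
I_p = P_in/V_p = 140.34/240 = 0.585 A.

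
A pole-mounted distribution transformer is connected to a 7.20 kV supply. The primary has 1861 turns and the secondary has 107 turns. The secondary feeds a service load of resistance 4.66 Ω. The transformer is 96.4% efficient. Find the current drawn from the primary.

I_p ≈ 5.30 A

V_s = 7200 × 107/1861 = 413.97 V.
I_s = V_s/R = 413.97/4.66 = 88.835 A.
P_out = V_s I_s = 413.97 × 88.835 = 36775 W.
P_in = P_out/η = 36775/0.964 = 38148 W.
I_p = P_in/V_p = 38148/7200 = 5.30 A.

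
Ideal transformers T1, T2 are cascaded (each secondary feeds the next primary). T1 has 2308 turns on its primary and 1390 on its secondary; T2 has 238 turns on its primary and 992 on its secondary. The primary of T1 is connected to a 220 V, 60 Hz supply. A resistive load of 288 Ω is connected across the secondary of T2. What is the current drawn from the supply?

I_supply ≈ 4.81 A

After T1: V = 220.00 × 1390/2308 = 132.50 V.
After T2: V = 132.50 × 992/238 = 552.25 V.
I_load = 552.25/288 = 1.9175 A, so P_out = 552.25 × 1.9175 = 1059.0 W.
All ideal ⇒ P_in = P_out, so I_supply = 1059.0/220 = 4.81 A.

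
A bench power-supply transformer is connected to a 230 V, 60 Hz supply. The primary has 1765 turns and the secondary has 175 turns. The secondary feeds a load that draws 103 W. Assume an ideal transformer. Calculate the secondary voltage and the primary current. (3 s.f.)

V_s = V_p × N_s/N_p = 230 × 175/1765 = 22.805 V.
I_s = P/V_s = 103/22.805 = 4.5166 A.
I_p = I_s × N_s/N_p = 4.5166 × 175/1765 = 0.448 A.

V_s ≈ 22.8 V, I_p ≈ 0.448 A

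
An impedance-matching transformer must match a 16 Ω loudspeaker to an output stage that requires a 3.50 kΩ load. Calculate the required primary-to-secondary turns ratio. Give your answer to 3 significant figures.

Z_p/Z_s = (N_p/N_s)², so N_p/N_s = √(3500/16) = √219 = 14.8.

N_p/N_s ≈ 14.8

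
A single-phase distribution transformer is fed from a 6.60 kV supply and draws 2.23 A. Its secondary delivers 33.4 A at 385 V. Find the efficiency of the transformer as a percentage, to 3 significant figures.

P_in = 6600 × 2.23 = 14718.0 W.
P_out = 385 × 33.4 = 12859.0 W.
η = P_out/P_in = 12859.0/14718.0 = 0.874.

η ≈ 87.4%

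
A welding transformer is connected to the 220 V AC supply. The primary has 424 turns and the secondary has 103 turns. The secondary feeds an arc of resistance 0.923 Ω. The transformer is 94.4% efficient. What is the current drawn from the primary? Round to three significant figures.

I_p ≈ 14.9 A

V_s = 220 × 103/424 = 53.443 V.
I_s = V_s/R = 53.443/0.923 = 57.902 A.
P_out = V_s I_s = 53.443 × 57.902 = 3094.5 W.
P_in = P_out/η = 3094.5/0.944 = 3278.0 W.
I_p = P_in/V_p = 3278.0/220 = 14.9 A.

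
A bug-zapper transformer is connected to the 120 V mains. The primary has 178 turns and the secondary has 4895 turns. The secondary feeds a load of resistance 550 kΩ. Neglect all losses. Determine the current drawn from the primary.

V_s = V_p × N_s/N_p = 120 × 4895/178 = 3300.0 V.
I_s = V_s/R = 3300.0/550000 = 0.0060000 A.
For an ideal transformer I_p N_p = I_s N_s, so I_p = 0.0060000 × 4895/178 = 0.165 A.

I_p ≈ 0.165 A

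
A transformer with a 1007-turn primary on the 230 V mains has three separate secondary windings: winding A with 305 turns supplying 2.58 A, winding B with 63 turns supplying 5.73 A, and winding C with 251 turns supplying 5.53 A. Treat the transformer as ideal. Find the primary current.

I_p ≈ 2.52 A

V_A = 230 × 305/1007 = 69.662 V; V_B = 230 × 63/1007 = 14.389 V; V_C = 230 × 251/1007 = 57.329 V.
P_out = V_A I_A + V_B I_B + V_C I_C = 69.662×2.58 + 14.389×5.73 + 57.329×5.53 = 179.73 + 82.451 + 317.03 = 579.21 W.
Ideal ⇒ P_in = P_out, so I_p = P_out/V_p = 579.21/230 = 2.52 A.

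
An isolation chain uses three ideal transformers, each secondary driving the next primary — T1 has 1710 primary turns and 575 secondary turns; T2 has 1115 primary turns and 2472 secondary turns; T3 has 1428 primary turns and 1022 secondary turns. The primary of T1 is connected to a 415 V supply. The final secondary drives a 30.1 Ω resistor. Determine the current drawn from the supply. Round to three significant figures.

I_supply ≈ 3.92 A

Secondary of T1: V = 415.00 × 575/1710 = 139.55 V.
Secondary of T2: V = 139.55 × 2472/1115 = 309.38 V.
Secondary of T3: V = 309.38 × 1022/1428 = 221.42 V.
I_load = 221.42/30.1 = 7.3561 A, so P_out = 221.42 × 7.3561 = 1628.8 W.
All ideal ⇒ P_in = P_out, so I_supply = 1628.8/415 = 3.92 A.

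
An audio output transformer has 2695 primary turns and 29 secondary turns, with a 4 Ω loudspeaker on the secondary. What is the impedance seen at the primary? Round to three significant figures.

Z_p = (N_p/N_s)² × Z_s = (2695/29)² × 4 = 34500 Ω.

Z_p ≈ 34500 Ω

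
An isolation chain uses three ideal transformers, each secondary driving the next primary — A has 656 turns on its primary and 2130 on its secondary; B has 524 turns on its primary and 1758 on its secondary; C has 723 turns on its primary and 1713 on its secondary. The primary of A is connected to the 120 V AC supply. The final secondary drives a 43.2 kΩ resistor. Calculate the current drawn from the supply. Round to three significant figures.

I_supply ≈ 1.85 A

Secondary of A: V = 120.00 × 2130/656 = 389.63 V.
Secondary of B: V = 389.63 × 1758/524 = 1307.2 V.
Secondary of C: V = 1307.2 × 1713/723 = 3097.2 V.
I_load = 3097.2/43200 = 0.071694 A, so P_out = 3097.2 × 0.071694 = 222.05 W.
All ideal ⇒ P_in = P_out, so I_supply = 222.05/120 = 1.85 A.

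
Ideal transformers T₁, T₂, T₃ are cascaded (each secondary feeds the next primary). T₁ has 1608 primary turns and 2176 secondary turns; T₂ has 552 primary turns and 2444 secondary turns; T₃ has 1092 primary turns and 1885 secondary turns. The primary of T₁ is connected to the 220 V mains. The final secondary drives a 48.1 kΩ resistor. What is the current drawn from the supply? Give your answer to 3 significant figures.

I_supply ≈ 0.489 A

Secondary of T₁: V = 220.00 × 2176/1608 = 297.71 V.
Secondary of T₂: V = 297.71 × 2444/552 = 1318.1 V.
Secondary of T₃: V = 1318.1 × 1885/1092 = 2275.3 V.
I_load = 2275.3/48100 = 0.047304 A, so P_out = 2275.3 × 0.047304 = 107.63 W.
All ideal ⇒ P_in = P_out, so I_supply = 107.63/220 = 0.489 A.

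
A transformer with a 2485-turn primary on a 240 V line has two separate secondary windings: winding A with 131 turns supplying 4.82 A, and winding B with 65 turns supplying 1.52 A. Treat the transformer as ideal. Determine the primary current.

I_p ≈ 0.294 A

V_A = 240 × 131/2485 = 12.652 V; V_B = 240 × 65/2485 = 6.2777 V.
P_out = V_A I_A + V_B I_B = 12.652×4.82 + 6.2777×1.52 = 60.982 + 9.5421 = 70.524 W.
Ideal ⇒ P_in = P_out, so I_p = P_out/V_p = 70.524/240 = 0.294 A.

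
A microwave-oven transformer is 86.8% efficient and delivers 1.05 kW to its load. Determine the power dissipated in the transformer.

P_loss ≈ 160 W

P_in = P_out/η = 1050/0.868 = 1209.68 W.
P_loss = P_in − P_out = 1209.68 − 1050 = 160 W.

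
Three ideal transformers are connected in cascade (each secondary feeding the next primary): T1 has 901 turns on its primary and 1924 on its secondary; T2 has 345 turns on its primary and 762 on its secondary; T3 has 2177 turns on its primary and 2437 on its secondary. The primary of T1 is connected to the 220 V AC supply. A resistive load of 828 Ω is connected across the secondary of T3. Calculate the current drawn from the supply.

I_supply ≈ 7.41 A

After T1: V = 220.00 × 1924/901 = 469.79 V.
After T2: V = 469.79 × 762/345 = 1037.6 V.
After T3: V = 1037.6 × 2437/2177 = 1161.5 V.
I_load = 1161.5/828 = 1.4028 A, so P_out = 1161.5 × 1.4028 = 1629.5 W.
All ideal ⇒ P_in = P_out, so I_supply = 1629.5/220 = 7.41 A.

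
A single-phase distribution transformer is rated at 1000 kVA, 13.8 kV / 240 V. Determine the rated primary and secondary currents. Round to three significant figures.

I_p = S/V_p = 1000000/13800 = 72.5 A.
I_s = S/V_s = 1000000/240 = 4170 A.

I_p ≈ 72.5 A, I_s ≈ 4170 A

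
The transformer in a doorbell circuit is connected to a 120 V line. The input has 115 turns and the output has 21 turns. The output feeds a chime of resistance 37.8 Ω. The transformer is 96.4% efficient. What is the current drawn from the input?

I_in ≈ 0.110 A

V_out = 120 × 21/115 = 21.913 V.
I_out = V_out/R = 21.913/37.8 = 0.57971 A.
P_out = V_out I_out = 21.913 × 0.57971 = 12.703 W.
P_in = P_out/η = 12.703/0.964 = 13.178 W.
I_in = P_in/V_in = 13.178/120 = 0.110 A.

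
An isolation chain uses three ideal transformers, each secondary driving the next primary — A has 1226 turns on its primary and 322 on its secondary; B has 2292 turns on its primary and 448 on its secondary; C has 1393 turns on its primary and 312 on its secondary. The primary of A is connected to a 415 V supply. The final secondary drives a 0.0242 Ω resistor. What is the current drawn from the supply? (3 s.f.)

Secondary of A: V = 415.00 × 322/1226 = 109.00 V.
Secondary of B: V = 109.00 × 448/2292 = 21.305 V.
Secondary of C: V = 21.305 × 312/1393 = 4.7718 V.
I_load = 4.7718/0.0242 = 197.18 A, so P_out = 4.7718 × 197.18 = 940.90 W.
All ideal ⇒ P_in = P_out, so I_supply = 940.90/415 = 2.27 A.

I_supply ≈ 2.27 A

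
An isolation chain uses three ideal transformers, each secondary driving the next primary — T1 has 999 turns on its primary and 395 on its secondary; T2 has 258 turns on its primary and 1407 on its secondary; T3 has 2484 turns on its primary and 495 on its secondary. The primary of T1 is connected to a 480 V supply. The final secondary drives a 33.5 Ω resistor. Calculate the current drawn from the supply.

I_supply ≈ 2.65 A

Secondary of T1: V = 480.00 × 395/999 = 189.79 V.
Secondary of T2: V = 189.79 × 1407/258 = 1035.0 V.
Secondary of T3: V = 1035.0 × 495/2484 = 206.25 V.
I_load = 206.25/33.5 = 6.1568 A, so P_out = 206.25 × 6.1568 = 1269.9 W.
All ideal ⇒ P_in = P_out, so I_supply = 1269.9/480 = 2.65 A.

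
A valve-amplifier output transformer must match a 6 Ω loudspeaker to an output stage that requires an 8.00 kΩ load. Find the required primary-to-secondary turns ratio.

Z_p/Z_s = (N_p/N_s)², so N_p/N_s = √(8000/6) = √1330 = 36.5.

N_p/N_s ≈ 36.5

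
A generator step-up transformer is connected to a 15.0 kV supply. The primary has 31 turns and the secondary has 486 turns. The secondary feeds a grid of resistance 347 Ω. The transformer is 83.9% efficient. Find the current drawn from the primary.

I_p ≈ 12700 A

V_s = 15000 × 486/31 = 235160 V.
I_s = V_s/R = 235160/347 = 677.70 A.
P_out = V_s I_s = 235160 × 677.70 = 1.5937×10^8 W.
P_in = P_out/η = 1.5937×10^8/0.839 = 1.8995×10^8 W.
I_p = P_in/V_p = 1.8995×10^8/15000 = 12700 A.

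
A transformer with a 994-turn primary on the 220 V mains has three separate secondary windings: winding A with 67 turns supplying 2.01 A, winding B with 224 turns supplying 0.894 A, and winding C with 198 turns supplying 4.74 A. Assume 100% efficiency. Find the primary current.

V_A = 220 × 67/994 = 14.829 V; V_B = 220 × 224/994 = 49.577 V; V_C = 220 × 198/994 = 43.823 V.
P_out = V_A I_A + V_B I_B + V_C I_C = 14.829×2.01 + 49.577×0.894 + 43.823×4.74 = 29.806 + 44.322 + 207.72 = 281.85 W.
Ideal ⇒ P_in = P_out, so I_p = P_out/V_p = 281.85/220 = 1.28 A.

I_p ≈ 1.28 A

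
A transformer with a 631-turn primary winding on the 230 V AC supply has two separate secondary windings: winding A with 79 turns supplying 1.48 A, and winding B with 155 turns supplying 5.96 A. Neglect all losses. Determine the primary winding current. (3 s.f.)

I_p ≈ 1.65 A

V_A = 230 × 79/631 = 28.796 V; V_B = 230 × 155/631 = 56.498 V.
P_out = V_A I_A + V_B I_B = 28.796×1.48 + 56.498×5.96 = 42.617 + 336.73 = 379.34 W.
Ideal ⇒ P_in = P_out, so I_p = P_out/V_p = 379.34/230 = 1.65 A.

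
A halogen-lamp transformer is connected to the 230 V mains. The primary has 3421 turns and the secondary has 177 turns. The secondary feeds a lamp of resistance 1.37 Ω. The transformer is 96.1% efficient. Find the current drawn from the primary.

I_p ≈ 0.468 A

V_s = 230 × 177/3421 = 11.900 V.
I_s = V_s/R = 11.900/1.37 = 8.6862 A.
P_out = V_s I_s = 11.900 × 8.6862 = 103.37 W.
P_in = P_out/η = 103.37/0.961 = 107.56 W.
I_p = P_in/V_p = 107.56/230 = 0.468 A.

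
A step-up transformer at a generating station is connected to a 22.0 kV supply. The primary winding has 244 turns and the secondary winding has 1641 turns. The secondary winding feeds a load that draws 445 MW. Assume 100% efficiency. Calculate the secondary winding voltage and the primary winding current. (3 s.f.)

V_s = V_p × N_s/N_p = 22000 × 1641/244 = 147960 V.
I_s = P/V_s = 4.45×10^8/147960 = 3007.6 A.
I_p = I_s × N_s/N_p = 3007.6 × 1641/244 = 20200 A.

V_s ≈ 148000 V, I_p ≈ 20200 A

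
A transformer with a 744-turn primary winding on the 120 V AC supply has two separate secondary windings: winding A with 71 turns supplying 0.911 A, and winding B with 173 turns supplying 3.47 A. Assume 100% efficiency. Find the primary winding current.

I_p ≈ 0.894 A

V_A = 120 × 71/744 = 11.452 V; V_B = 120 × 173/744 = 27.903 V.
P_out = V_A I_A + V_B I_B = 11.452×0.911 + 27.903×3.47 = 10.432 + 96.824 = 107.26 W.
Ideal ⇒ P_in = P_out, so I_p = P_out/V_p = 107.26/120 = 0.894 A.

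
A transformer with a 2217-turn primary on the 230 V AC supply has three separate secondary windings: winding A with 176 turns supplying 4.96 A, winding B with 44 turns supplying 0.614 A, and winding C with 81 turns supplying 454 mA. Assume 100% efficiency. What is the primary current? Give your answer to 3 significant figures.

I_p ≈ 0.423 A

V_A = 230 × 176/2217 = 18.259 V; V_B = 230 × 44/2217 = 4.5647 V; V_C = 230 × 81/2217 = 8.4032 V.
P_out = V_A I_A + V_B I_B + V_C I_C = 18.259×4.96 + 4.5647×0.614 + 8.4032×0.454 = 90.564 + 2.8027 + 3.8151 = 97.182 W.
Ideal ⇒ P_in = P_out, so I_p = P_out/V_p = 97.182/230 = 0.423 A.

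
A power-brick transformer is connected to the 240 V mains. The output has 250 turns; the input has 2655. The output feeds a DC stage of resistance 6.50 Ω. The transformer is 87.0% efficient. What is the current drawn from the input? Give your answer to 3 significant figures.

V_out = 240 × 250/2655 = 22.599 V.
I_out = V_out/R = 22.599/6.50 = 3.4767 A.
P_out = V_out I_out = 22.599 × 3.4767 = 78.571 W.
P_in = P_out/η = 78.571/0.870 = 90.311 W.
I_in = P_in/V_in = 90.311/240 = 0.376 A.

I_in ≈ 0.376 A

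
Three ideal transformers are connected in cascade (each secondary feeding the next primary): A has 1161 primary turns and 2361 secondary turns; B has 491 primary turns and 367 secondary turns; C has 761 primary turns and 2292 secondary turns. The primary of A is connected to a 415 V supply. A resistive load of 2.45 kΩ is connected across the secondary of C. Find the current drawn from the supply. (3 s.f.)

Secondary of A: V = 415.00 × 2361/1161 = 843.94 V.
Secondary of B: V = 843.94 × 367/491 = 630.81 V.
Secondary of C: V = 630.81 × 2292/761 = 1899.9 V.
I_load = 1899.9/2450 = 0.77546 A, so P_out = 1899.9 × 0.77546 = 1473.3 W.
All ideal ⇒ P_in = P_out, so I_supply = 1473.3/415 = 3.55 A.

I_supply ≈ 3.55 A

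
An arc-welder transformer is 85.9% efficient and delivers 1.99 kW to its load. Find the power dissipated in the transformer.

P_in = P_out/η = 1990/0.859 = 2316.65 W.
P_loss = P_in − P_out = 2316.65 − 1990 = 327 W.

P_loss ≈ 327 W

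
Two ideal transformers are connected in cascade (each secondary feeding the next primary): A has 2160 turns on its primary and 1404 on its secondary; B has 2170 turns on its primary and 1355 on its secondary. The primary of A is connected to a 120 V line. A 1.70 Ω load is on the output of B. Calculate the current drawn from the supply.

Secondary of A: V = 120.00 × 1404/2160 = 78.000 V.
Secondary of B: V = 78.000 × 1355/2170 = 48.705 V.
I_load = 48.705/1.70 = 28.650 A, so P_out = 48.705 × 28.650 = 1395.4 W.
All ideal ⇒ P_in = P_out, so I_supply = 1395.4/120 = 11.6 A.

I_supply ≈ 11.6 A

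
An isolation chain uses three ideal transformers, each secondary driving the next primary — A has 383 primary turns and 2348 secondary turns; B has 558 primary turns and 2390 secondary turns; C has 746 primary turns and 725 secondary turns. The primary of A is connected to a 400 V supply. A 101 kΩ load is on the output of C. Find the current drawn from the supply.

I_supply ≈ 2.58 A

After A: V = 400.00 × 2348/383 = 2452.2 V.
After B: V = 2452.2 × 2390/558 = 10503 V.
After C: V = 10503 × 725/746 = 10208 V.
I_load = 10208/101000 = 0.10107 A, so P_out = 10208 × 0.10107 = 1031.6 W.
All ideal ⇒ P_in = P_out, so I_supply = 1031.6/400 = 2.58 A.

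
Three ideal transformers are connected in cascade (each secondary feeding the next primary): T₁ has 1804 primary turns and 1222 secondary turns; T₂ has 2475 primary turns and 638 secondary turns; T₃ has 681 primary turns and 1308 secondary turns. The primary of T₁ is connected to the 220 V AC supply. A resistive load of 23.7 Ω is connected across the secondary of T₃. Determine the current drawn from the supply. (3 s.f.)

After T₁: V = 220.00 × 1222/1804 = 149.02 V.
After T₂: V = 149.02 × 638/2475 = 38.415 V.
After T₃: V = 38.415 × 1308/681 = 73.784 V.
I_load = 73.784/23.7 = 3.1133 A, so P_out = 73.784 × 3.1133 = 229.71 W.
All ideal ⇒ P_in = P_out, so I_supply = 229.71/220 = 1.04 A.

I_supply ≈ 1.04 A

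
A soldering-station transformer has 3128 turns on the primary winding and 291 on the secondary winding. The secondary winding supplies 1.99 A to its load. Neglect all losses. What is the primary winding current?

I_p ≈ 0.185 A

For an ideal transformer I_p/I_s = N_s/N_p, so I_p = 1.99 × 291/3128 = 0.185 A.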